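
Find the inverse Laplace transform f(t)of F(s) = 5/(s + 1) 5*exp(-t)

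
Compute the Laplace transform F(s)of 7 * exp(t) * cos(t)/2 7 * (s - 1)/(2 * ((s - 1)^2 + 1))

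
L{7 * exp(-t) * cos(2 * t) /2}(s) 7 * (s + 1) /(2 * ((s + 1) ^2 + 4) ) 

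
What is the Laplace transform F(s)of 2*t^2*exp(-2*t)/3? 4/(3*(s + 2)^3)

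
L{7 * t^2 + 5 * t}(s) 14/s^3 + 5/s^2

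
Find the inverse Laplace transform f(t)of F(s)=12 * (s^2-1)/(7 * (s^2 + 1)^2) 12 * t * cos(t)/7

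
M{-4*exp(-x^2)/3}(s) -2*gamma(s/2)/3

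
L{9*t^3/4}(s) 27/(2*s^4)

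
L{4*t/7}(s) 4/(7*s^2)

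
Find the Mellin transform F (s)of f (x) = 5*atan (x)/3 -5*pi*sec (pi*s/2)/ (6*s)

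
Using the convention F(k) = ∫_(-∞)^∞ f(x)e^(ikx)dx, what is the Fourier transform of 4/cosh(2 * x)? 2 * pi/cosh(pi * k/4)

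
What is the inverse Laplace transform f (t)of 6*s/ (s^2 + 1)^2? 3*t*sin (t)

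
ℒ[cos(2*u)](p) p/(p^2 + 4)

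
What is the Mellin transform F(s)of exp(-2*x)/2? gamma(s)/(2*2^s)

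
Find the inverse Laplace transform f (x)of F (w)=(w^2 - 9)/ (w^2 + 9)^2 x * cos (3 * x)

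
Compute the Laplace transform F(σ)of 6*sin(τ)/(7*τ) 6*atan(1/σ)/7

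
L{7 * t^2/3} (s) 14/ (3 * s^3)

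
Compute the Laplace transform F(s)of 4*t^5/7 480/(7*s^6)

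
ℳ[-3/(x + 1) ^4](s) pi*(s - 3)*(s - 2)*(s - 1) /(2*sin(pi*s) ) 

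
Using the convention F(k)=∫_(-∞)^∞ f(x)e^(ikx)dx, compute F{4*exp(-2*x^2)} 2*sqrt(2)*sqrt(pi)*exp(-k^2/8)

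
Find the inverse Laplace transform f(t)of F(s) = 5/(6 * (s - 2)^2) 5 * t * exp(2 * t)/6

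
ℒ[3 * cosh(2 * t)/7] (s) 3 * s/(7 * (s^2 - 4))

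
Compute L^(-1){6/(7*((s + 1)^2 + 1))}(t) 6*exp(-t)*sin(t)/7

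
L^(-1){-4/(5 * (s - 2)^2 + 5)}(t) -4 * exp(2 * t) * sin(t)/5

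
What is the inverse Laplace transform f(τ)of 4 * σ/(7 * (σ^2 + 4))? 4 * cos(2 * τ)/7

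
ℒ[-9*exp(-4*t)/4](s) -9/(4*s+16)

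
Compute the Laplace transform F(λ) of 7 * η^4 168/λ^5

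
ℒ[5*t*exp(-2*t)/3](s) 5/(3*(s + 2)^2)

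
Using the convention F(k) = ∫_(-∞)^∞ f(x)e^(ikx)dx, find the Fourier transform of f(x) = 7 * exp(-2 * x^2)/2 7 * sqrt(2) * sqrt(pi) * exp(-k^2/8)/4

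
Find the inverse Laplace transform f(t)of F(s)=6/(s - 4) 6*exp(4*t)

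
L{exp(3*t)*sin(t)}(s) 1/((s - 3)^2 + 1)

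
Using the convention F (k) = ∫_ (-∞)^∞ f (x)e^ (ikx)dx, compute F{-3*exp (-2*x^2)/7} -3*sqrt (2)*sqrt (pi)*exp (-k^2/8)/14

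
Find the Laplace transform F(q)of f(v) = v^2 2/q^3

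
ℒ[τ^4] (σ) 24/σ^5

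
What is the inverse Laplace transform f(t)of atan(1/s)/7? sin(t)/(7*t)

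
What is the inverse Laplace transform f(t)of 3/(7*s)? 3/7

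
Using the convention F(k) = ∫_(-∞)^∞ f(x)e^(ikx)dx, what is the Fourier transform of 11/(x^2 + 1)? 11 * pi * exp(-Abs(k))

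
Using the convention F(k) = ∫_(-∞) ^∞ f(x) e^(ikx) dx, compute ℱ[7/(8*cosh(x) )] 7*pi/(8*cosh(pi*k/2) ) 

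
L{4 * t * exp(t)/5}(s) 4/(5 * (s - 1)^2)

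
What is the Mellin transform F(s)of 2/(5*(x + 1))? 2*pi*csc(pi*s)/5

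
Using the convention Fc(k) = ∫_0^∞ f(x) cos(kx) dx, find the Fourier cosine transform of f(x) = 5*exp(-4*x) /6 10/(3*(k^2 + 16) ) 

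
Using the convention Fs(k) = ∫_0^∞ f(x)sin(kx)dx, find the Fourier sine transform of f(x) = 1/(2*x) pi/4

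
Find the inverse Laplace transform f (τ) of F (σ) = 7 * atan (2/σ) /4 7 * sin (2 * τ) / (4 * τ) 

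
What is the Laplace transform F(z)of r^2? 2/z^3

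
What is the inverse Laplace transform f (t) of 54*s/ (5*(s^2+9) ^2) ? 9*t*sin (3*t) /5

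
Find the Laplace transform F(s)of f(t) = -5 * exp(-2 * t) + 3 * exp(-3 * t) 3/(s + 3) - 5/(s + 2)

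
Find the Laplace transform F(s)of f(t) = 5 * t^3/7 30/(7 * s^4)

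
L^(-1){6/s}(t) 6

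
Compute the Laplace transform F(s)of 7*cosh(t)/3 7*s/(3*(s^2 - 1))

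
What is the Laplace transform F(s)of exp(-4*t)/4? 1/(4*(s+4))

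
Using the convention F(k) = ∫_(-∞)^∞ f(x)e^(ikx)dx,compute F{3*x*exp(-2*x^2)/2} 3*sqrt(2)*I*sqrt(pi)*k*exp(-k^2/8)/16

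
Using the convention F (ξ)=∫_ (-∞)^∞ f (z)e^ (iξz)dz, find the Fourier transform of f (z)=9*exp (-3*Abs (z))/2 27/ (ξ^2+9)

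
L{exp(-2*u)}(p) 1/(p + 2)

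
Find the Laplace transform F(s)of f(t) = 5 5/s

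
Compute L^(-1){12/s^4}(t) 2*t^3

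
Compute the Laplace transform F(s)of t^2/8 1/(4*s^3)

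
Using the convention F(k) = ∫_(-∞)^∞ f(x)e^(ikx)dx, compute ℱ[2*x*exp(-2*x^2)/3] sqrt(2)*I*sqrt(pi)*k*exp(-k^2/8)/12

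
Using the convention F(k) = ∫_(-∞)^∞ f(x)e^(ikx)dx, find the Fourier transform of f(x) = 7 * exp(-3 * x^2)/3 7 * sqrt(3) * sqrt(pi) * exp(-k^2/12)/9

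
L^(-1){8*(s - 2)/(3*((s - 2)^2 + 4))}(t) 8*exp(2*t)*cos(2*t)/3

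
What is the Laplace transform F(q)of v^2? 2/q^3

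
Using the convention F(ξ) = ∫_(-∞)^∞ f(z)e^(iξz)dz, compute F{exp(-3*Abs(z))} 6/(ξ^2 + 9)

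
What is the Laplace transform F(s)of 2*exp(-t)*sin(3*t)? 6/((s + 1)^2 + 9)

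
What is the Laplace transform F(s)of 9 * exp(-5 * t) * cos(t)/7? 9 * (s + 5)/(7 * ((s + 5)^2 + 1))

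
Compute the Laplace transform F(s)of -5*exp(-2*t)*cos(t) 5*(-s - 2)/((s + 2)^2 + 1)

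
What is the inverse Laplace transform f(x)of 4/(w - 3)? 4*exp(3*x)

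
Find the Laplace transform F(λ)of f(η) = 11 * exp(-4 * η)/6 11/(6 * (λ + 4))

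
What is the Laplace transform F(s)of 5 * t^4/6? 20/s^5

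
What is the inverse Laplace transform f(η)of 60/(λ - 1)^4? 10 * η^3 * exp(η)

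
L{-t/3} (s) -1/ (3*s^2)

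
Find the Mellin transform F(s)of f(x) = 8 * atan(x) -4 * pi * sec(pi * s/2)/s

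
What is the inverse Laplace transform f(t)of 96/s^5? 4 * t^4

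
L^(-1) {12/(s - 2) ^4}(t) 2*t^3*exp(2*t) 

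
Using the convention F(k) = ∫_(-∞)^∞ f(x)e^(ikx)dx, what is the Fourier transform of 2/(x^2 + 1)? 2 * pi * exp(-Abs(k))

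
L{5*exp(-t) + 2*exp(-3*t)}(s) 2/(s + 3) + 5/(s + 1)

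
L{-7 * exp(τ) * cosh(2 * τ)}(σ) 7 * (1 - σ)/((σ - 1)^2 - 4)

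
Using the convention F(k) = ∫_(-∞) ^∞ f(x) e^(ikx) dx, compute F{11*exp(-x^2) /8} 11*sqrt(pi)*exp(-k^2/4) /8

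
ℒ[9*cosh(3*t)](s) 9*s/(s^2 - 9)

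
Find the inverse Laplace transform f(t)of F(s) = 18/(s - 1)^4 3 * t^3 * exp(t)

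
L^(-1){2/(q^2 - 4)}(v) sinh(2 * v)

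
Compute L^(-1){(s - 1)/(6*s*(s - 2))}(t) exp(t)*cosh(t)/6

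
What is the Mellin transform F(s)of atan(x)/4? -pi*sec(pi*s/2)/(8*s)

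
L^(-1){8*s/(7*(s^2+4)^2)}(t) 2*t*sin(2*t)/7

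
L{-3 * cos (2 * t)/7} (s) -3 * s/ (7 * s^2 + 28)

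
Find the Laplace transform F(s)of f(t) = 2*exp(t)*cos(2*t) 2*(s - 1)/((s - 1)^2 + 4)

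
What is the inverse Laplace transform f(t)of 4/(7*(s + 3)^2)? 4*t*exp(-3*t)/7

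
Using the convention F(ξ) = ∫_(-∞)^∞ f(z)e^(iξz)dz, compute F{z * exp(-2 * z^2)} sqrt(2) * I * sqrt(pi) * ξ * exp(-ξ^2/8)/8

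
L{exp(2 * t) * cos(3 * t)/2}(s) (s - 2)/(2 * ((s - 2)^2 + 9))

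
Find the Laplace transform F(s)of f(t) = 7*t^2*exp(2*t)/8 7/(4*(s - 2)^3)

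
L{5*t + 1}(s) 5/s^2 + 1/s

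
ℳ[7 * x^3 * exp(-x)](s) 7 * gamma(s+3)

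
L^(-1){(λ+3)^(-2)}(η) η*exp(-3*η)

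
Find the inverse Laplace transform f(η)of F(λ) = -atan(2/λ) -sin(2*η)/η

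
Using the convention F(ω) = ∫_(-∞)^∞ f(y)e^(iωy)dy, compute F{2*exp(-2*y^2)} sqrt(2)*sqrt(pi)*exp(-ω^2/8)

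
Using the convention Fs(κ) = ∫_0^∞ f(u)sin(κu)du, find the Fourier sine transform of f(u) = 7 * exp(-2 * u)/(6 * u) 7 * atan(κ/2)/6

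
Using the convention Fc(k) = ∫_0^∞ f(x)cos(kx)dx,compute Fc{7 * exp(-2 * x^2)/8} 7 * sqrt(2) * sqrt(pi) * exp(-k^2/8)/32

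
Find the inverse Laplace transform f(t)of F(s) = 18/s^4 3 * t^3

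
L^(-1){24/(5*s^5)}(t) t^4/5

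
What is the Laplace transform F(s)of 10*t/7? 10/(7*s^2)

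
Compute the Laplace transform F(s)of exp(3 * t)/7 1/(7 * (s - 3))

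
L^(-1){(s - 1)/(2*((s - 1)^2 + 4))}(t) exp(t)*cos(2*t)/2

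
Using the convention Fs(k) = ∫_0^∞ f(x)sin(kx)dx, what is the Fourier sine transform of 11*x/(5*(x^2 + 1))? 11*pi*exp(-k)/10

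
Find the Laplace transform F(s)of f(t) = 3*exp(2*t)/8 3/(8*(s - 2))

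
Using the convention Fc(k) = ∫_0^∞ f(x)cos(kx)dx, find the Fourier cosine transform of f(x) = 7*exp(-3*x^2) 7*sqrt(3)*sqrt(pi)*exp(-k^2/12)/6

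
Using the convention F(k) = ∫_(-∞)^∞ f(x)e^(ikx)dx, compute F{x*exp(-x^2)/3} I*sqrt(pi)*k*exp(-k^2/4)/6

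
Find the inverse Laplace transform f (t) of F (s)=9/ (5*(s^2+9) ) 3*sin (3*t) /5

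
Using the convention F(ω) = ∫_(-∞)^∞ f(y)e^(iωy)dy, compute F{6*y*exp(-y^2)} 3*I*sqrt(pi)*ω*exp(-ω^2/4)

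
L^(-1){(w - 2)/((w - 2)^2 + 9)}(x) exp(2*x)*cos(3*x)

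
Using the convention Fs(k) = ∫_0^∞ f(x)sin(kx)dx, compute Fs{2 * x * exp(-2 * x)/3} 8 * k/(3 * (k^2+4)^2)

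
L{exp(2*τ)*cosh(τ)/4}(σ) (σ - 2)/(4*((σ - 2)^2 - 1))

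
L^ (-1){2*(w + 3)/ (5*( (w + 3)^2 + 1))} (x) 2*exp (-3*x)*cos (x)/5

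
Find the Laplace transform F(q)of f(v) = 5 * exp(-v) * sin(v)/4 5/(4 * ((q + 1)^2 + 1))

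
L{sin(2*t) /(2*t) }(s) atan(2/s) /2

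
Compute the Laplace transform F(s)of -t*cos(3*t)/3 (9 - s^2)/(3*(s^2 + 9)^2)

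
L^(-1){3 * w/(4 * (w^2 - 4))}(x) 3 * cosh(2 * x)/4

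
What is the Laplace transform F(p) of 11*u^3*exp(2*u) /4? 33/(2*(p - 2) ^4) 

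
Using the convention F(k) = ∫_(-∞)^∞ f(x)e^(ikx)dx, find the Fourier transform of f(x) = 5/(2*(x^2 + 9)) 5*pi*exp(-3*Abs(k))/6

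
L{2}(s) 2/s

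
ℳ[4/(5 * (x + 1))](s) 4 * pi * csc(pi * s)/5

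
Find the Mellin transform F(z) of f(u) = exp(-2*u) gamma(z) /2^z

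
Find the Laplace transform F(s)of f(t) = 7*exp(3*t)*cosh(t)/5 7*(s - 3)/(5*((s - 3)^2 - 1))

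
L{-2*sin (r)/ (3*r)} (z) -2*atan (1/z)/3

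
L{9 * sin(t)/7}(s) 9/(7 * (s^2 + 1))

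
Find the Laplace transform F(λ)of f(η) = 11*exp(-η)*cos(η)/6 11*(λ+1)/(6*((λ+1)^2+1))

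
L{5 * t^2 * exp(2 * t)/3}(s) 10/(3 * (s - 2)^3)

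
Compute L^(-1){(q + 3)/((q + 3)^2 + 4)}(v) exp(-3 * v) * cos(2 * v)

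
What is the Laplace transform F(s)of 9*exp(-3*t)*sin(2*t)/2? 9/((s+3)^2+4)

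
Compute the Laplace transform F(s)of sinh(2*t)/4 1/(2*(s^2 - 4))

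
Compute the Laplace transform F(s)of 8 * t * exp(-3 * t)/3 8/(3 * (s + 3)^2)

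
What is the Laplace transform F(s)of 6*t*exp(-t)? 6/(s + 1)^2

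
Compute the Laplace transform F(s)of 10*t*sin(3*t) 60*s/(s^2 + 9)^2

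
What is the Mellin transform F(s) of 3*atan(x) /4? -3*pi*sec(pi*s/2) /(8*s) 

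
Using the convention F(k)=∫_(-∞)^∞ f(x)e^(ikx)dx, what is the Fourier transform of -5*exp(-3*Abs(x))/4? -15/(2*k^2 + 18)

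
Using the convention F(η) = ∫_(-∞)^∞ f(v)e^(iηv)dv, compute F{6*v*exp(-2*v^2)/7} 3*sqrt(2)*I*sqrt(pi)*η*exp(-η^2/8)/28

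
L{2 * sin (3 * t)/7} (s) 6/ (7 * (s^2 + 9))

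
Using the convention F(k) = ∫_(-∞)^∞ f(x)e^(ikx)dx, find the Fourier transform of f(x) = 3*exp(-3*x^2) sqrt(3)*sqrt(pi)*exp(-k^2/12)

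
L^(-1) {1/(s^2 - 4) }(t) sinh(2*t) /2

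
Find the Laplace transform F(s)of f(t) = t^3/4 3/(2*s^4)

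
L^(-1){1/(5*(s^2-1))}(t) sinh(t)/5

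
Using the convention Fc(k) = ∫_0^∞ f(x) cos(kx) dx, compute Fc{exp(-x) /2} 1/(2*(k^2 + 1) ) 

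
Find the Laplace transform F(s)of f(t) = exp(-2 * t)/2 1/(2 * (s + 2))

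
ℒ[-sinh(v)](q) -1/(q^2 - 1)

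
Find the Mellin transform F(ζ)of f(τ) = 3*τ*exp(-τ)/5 3*gamma(ζ + 1)/5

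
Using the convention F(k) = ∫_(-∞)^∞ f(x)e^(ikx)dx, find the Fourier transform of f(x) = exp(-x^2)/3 sqrt(pi)*exp(-k^2/4)/3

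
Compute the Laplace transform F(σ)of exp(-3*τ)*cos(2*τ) (σ+3)/((σ+3)^2+4)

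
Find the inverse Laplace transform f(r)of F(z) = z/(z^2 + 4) cos(2*r)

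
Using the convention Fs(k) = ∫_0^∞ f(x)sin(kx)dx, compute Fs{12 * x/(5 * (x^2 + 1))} 6 * pi * exp(-k)/5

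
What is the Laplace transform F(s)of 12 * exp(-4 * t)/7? 12/(7 * (s + 4))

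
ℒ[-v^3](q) -6/q^4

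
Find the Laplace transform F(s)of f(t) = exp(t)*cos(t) (s - 1)/((s - 1)^2 + 1)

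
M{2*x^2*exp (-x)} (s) 2*gamma (s + 2)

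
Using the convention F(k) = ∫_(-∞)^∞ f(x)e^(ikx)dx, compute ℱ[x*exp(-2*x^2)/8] sqrt(2)*I*sqrt(pi)*k*exp(-k^2/8)/64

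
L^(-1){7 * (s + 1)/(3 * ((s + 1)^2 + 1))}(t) 7 * exp(-t) * cos(t)/3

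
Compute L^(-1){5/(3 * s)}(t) 5/3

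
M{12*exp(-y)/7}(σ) 12*gamma(σ)/7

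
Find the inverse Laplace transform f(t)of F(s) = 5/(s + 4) 5*exp(-4*t)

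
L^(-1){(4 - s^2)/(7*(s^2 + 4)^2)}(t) -t*cos(2*t)/7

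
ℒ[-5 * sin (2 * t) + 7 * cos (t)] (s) 7 * s/ (s^2 + 1) - 10/ (s^2 + 4)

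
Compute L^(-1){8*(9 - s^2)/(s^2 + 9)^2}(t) -8*t*cos(3*t)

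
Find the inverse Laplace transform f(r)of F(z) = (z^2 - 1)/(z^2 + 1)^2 r*cos(r)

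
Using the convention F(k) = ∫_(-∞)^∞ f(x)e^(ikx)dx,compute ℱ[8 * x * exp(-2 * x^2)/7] sqrt(2) * I * sqrt(pi) * k * exp(-k^2/8)/7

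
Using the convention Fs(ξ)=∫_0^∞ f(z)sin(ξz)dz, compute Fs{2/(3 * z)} pi/3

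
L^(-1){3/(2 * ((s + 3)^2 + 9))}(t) exp(-3 * t) * sin(3 * t)/2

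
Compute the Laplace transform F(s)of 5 5/s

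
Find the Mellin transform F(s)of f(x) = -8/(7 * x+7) -8 * pi * csc(pi * s)/7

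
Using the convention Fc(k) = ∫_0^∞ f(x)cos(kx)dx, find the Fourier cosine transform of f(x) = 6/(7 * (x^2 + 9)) pi * exp(-3 * k)/7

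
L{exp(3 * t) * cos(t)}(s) (s - 3)/((s - 3)^2 + 1)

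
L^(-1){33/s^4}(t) 11 * t^3/2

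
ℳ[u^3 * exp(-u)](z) gamma(z + 3)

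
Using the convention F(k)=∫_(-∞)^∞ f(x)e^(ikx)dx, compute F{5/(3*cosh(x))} 5*pi/(3*cosh(pi*k/2))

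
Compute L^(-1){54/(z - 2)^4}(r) 9*r^3*exp(2*r)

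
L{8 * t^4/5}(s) 192/(5 * s^5)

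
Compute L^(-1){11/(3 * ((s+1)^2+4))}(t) 11 * exp(-t) * sin(2 * t)/6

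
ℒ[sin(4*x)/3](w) 4/(3*(w^2 + 16))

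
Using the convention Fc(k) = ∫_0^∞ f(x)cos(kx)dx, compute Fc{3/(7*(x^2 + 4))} 3*pi*exp(-2*k)/28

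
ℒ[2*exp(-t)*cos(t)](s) 2*(s + 1)/((s + 1)^2 + 1)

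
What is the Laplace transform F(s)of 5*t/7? 5/(7*s^2)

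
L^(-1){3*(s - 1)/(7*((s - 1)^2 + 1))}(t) 3*exp(t)*cos(t)/7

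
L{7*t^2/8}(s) 7/(4*s^3)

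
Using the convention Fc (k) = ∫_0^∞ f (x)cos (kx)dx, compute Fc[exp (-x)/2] 1/ (2*(k^2 + 1))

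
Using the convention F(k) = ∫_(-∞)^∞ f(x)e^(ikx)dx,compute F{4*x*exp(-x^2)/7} 2*I*sqrt(pi)*k*exp(-k^2/4)/7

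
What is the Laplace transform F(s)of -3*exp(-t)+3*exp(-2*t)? 3/(s+2) - 3/(s+1)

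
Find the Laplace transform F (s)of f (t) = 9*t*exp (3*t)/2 9/ (2*(s - 3)^2)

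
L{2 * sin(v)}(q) 2/(q^2+1)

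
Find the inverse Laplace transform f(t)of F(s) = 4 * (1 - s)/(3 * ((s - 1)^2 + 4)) -4 * exp(t) * cos(2 * t)/3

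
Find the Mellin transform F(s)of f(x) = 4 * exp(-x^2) 2 * gamma(s/2)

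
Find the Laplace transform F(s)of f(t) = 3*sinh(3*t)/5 9/(5*(s^2 - 9))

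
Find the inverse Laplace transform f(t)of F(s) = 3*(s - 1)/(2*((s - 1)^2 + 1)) 3*exp(t)*cos(t)/2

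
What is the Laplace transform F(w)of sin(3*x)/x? atan(3/w)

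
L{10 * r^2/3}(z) 20/(3 * z^3)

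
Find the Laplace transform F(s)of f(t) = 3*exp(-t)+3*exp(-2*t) 3/(s+2)+3/(s+1)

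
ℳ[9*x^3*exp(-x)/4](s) 9*gamma(s + 3)/4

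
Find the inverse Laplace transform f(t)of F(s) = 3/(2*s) 3/2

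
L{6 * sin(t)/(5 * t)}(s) 6 * atan(1/s)/5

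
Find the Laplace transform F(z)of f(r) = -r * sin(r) -2 * z/(z^2 + 1)^2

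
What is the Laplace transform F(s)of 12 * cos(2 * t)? 12 * s/(s^2 + 4)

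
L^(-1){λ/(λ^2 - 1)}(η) cosh(η)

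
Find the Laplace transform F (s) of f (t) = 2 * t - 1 2/s^2-1/s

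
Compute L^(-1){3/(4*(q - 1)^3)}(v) 3*v^2*exp(v)/8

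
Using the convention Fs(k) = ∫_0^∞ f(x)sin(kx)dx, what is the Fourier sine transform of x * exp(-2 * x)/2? 2 * k/(k^2 + 4)^2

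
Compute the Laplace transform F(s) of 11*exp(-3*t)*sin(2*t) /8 11/(4*((s+3) ^2+4) ) 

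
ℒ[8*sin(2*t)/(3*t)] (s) 8*atan(2/s)/3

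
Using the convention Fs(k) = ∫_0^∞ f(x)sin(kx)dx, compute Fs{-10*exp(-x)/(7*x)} -10*atan(k)/7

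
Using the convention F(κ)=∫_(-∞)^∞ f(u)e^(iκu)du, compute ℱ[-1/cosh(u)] -pi/cosh(pi * κ/2)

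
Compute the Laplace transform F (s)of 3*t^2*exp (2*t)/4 3/ (2*(s - 2)^3)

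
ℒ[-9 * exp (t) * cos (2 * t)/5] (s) 9 * (1 - s)/ (5 * ( (s - 1)^2 + 4))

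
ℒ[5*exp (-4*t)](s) 5/ (s + 4) 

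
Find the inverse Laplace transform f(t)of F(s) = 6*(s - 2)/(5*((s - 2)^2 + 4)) 6*exp(2*t)*cos(2*t)/5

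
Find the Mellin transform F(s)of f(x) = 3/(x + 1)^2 -3*pi*(s - 1)/sin(pi*s)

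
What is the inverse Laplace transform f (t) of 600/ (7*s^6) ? 5*t^5/7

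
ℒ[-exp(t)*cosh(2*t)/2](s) (1 - s)/(2*((s - 1)^2 - 4))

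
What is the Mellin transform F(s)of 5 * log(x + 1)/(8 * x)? -5 * pi * csc(pi * s)/(8 * s - 8)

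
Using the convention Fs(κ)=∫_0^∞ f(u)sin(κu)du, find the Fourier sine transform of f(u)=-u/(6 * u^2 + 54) -pi * exp(-3 * κ)/12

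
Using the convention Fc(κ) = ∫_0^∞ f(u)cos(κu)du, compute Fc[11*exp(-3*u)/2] 33/(2*(κ^2 + 9))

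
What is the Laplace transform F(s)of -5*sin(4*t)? -20/(s^2 + 16)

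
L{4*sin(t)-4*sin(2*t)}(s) 4/(s^2 + 1)-8/(s^2 + 4)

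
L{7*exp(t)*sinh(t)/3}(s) 7/(3*s*(s - 2))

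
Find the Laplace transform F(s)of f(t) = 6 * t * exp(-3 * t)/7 6/(7 * (s+3)^2)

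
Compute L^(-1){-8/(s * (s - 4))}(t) -4 * exp(2 * t) * sinh(2 * t)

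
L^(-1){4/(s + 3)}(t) 4*exp(-3*t)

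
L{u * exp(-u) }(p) (p + 1) ^(-2) 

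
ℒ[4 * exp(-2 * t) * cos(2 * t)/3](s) 4 * (s+2)/(3 * ((s+2)^2+4))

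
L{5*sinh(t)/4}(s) 5/(4*(s^2 - 1))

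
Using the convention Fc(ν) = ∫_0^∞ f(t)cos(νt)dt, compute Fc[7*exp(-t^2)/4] 7*sqrt(pi)*exp(-ν^2/4)/8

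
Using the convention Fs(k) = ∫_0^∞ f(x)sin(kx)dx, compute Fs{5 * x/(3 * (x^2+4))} 5 * pi * exp(-2 * k)/6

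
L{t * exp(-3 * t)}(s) (s + 3)^(-2)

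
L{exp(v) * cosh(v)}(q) (q - 1)/(q * (q - 2))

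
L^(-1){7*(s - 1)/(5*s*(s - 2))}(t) 7*exp(t)*cosh(t)/5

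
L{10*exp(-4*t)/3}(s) 10/(3*(s + 4))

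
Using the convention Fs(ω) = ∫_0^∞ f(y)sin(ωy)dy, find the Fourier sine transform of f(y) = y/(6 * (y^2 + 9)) pi * exp(-3 * ω)/12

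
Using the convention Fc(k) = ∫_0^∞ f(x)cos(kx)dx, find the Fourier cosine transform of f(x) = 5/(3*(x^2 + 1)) 5*pi*exp(-k)/6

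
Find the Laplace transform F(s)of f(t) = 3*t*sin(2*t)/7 12*s/(7*(s^2 + 4)^2)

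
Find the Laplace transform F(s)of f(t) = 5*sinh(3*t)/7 15/(7*(s^2 - 9))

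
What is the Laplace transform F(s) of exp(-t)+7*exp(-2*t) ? 7/(s+2)+1/(s+1) 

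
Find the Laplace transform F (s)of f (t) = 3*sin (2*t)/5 6/ (5*(s^2 + 4))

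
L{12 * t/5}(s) 12/(5 * s^2)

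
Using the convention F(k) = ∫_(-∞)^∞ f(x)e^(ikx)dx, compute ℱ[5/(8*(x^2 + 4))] 5*pi*exp(-2*Abs(k))/16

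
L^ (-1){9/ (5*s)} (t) 9/5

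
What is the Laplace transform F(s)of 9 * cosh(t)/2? 9 * s/(2 * (s^2 - 1))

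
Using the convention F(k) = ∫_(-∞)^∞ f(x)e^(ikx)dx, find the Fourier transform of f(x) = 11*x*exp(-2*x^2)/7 11*sqrt(2)*I*sqrt(pi)*k*exp(-k^2/8)/56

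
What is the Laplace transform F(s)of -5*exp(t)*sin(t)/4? -5/(4*(s - 1)^2 + 4)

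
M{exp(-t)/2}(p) gamma(p)/2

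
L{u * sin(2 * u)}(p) 4 * p/(p^2 + 4)^2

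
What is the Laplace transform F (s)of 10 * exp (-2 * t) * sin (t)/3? 10/ (3 * ( (s + 2)^2 + 1))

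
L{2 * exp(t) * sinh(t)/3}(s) 2/(3 * s * (s - 2))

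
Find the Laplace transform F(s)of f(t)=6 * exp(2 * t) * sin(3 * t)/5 18/(5 * ((s - 2)^2 + 9))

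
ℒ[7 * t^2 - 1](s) 14/s^3 - 1/s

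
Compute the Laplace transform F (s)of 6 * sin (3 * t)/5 18/ (5 * (s^2+9))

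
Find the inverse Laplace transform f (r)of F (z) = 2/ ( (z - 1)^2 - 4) exp (r)*sinh (2*r)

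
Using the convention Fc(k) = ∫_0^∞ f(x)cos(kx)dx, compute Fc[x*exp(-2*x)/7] (4 - k^2)/(7*(k^2 + 4)^2)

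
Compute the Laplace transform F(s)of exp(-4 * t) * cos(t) (s + 4)/((s + 4)^2 + 1)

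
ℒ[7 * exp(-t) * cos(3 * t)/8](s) 7 * (s+1)/(8 * ((s+1)^2+9))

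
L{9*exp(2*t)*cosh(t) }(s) 9*(s - 2) /((s - 2) ^2 - 1) 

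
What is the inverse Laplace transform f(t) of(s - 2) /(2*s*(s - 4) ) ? exp(2*t)*cosh(2*t) /2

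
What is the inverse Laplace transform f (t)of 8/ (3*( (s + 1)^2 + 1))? 8*exp (-t)*sin (t)/3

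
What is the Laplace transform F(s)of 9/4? 9/(4*s)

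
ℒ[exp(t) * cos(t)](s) (s - 1)/((s - 1)^2 + 1)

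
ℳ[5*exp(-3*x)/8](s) 5*gamma(s)/(8*3^s)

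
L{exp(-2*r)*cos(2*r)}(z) (z + 2)/((z + 2)^2 + 4)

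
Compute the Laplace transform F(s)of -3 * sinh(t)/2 -3/(2 * s^2 - 2)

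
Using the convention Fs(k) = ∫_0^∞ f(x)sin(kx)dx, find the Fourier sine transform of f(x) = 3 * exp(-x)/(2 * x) 3 * atan(k)/2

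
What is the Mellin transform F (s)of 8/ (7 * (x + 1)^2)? -8 * pi * (s - 1)/ (7 * sin (pi * s))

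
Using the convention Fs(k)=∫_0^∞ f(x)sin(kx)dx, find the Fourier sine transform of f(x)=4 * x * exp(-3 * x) 24 * k/(k^2 + 9)^2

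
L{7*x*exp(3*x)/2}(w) 7/(2*(w - 3)^2)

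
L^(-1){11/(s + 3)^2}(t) 11*t*exp(-3*t)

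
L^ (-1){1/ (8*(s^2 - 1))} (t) sinh (t)/8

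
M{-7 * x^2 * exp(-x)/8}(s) -7 * gamma(s + 2)/8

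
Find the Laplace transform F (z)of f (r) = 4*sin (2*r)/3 8/ (3*(z^2 + 4))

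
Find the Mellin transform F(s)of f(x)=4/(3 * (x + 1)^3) 2 * pi * (s - 2) * (s - 1)/(3 * sin(pi * s))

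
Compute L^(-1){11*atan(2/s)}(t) 11*sin(2*t)/t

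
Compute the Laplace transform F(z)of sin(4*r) 4/(z^2 + 16)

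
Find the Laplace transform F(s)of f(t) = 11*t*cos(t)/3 11*(s^2 - 1)/(3*(s^2+1)^2)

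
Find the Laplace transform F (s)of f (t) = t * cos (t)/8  (s^2 - 1)/ (8 * (s^2 + 1)^2)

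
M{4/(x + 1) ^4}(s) 2 * gamma(s) * gamma(4 - s) /3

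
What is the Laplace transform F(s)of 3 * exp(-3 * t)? 3/(s + 3)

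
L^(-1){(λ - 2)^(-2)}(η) η*exp(2*η)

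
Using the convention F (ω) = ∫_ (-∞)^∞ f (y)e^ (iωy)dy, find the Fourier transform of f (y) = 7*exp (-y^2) 7*sqrt (pi)*exp (-ω^2/4)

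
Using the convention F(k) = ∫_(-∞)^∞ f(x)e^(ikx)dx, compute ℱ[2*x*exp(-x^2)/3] I*sqrt(pi)*k*exp(-k^2/4)/3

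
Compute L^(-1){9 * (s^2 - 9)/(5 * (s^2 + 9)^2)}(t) 9 * t * cos(3 * t)/5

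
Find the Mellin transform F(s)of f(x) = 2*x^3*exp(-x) 2*gamma(s + 3)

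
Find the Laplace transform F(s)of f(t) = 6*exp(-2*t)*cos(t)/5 6*(s + 2)/(5*((s + 2)^2 + 1))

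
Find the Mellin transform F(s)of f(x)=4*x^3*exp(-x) 4*gamma(s + 3)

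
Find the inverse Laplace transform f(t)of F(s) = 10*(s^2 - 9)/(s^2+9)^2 10*t*cos(3*t)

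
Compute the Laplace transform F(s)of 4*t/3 4/(3*s^2)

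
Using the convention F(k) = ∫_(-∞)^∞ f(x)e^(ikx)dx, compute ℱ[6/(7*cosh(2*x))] 3*pi/(7*cosh(pi*k/4))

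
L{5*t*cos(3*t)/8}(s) 5*(s^2 - 9)/(8*(s^2 + 9)^2)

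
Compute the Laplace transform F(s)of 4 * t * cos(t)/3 4 * (s^2-1)/(3 * (s^2+1)^2)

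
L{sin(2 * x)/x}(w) atan(2/w)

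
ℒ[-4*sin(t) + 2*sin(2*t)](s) 4/(s^2 + 4)-4/(s^2 + 1)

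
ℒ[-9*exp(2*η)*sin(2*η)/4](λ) -9/(2*(λ - 2)^2 + 8)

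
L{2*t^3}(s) 12/s^4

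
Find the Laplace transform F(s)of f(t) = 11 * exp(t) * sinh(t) 11/(s * (s - 2))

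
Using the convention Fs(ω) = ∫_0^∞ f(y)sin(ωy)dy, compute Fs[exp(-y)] ω/(ω^2 + 1)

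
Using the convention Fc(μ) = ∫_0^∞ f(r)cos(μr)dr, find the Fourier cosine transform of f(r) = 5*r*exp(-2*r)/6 5*(4 - μ^2)/(6*(μ^2 + 4)^2)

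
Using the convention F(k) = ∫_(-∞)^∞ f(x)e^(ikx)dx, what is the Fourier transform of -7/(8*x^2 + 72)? -7*pi*exp(-3*Abs(k))/24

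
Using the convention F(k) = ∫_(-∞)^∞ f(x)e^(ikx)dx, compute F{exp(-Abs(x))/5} 2/(5*(k^2+1))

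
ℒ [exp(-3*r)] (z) 1/(z + 3)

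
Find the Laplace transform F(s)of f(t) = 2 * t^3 12/s^4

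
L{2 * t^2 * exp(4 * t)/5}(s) 4/(5 * (s - 4)^3)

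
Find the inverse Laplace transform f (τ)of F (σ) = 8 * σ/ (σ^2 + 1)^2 4 * τ * sin (τ)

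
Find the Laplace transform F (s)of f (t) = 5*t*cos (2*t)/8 5*(s^2-4)/ (8*(s^2+4)^2)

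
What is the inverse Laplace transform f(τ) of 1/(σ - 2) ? exp(2*τ) 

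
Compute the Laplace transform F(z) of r z^(-2) 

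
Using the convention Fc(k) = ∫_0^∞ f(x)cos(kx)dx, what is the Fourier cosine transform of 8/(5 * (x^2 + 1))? 4 * pi * exp(-k)/5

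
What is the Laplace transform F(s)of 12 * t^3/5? 72/(5 * s^4)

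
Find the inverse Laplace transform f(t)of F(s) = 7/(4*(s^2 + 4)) 7*sin(2*t)/8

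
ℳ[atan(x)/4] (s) -pi * sec(pi * s/2)/(8 * s)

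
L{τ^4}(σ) 24/σ^5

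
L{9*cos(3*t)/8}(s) 9*s/(8*(s^2+9))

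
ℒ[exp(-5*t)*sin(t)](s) 1/((s + 5)^2 + 1)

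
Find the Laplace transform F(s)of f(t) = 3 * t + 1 3/s^2 + 1/s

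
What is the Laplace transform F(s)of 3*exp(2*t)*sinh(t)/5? 3/(5*((s - 2)^2 - 1))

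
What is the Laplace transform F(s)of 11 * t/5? 11/(5 * s^2)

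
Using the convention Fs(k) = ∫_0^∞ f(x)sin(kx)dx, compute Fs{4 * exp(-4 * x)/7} 4 * k/(7 * (k^2+16))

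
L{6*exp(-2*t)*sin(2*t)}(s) 12/((s + 2)^2 + 4)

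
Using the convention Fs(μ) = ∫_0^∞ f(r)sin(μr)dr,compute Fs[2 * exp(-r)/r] 2 * atan(μ)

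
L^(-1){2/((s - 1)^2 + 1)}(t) 2 * exp(t) * sin(t)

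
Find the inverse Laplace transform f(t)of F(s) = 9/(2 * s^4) 3 * t^3/4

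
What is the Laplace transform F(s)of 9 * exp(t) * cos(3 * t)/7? 9 * (s - 1)/(7 * ((s - 1)^2 + 9))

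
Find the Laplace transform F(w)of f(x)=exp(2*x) 1/(w - 2)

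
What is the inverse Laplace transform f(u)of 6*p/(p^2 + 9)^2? u*sin(3*u)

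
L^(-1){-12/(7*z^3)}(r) -6*r^2/7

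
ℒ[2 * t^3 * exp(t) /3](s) 4/(s - 1) ^4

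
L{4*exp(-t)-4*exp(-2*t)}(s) 4/(s + 1)-4/(s + 2)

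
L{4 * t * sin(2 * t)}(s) 16 * s/(s^2+4)^2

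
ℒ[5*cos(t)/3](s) 5*s/(3*(s^2 + 1))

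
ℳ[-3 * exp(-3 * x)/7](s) -3^(1 - s) * gamma(s)/7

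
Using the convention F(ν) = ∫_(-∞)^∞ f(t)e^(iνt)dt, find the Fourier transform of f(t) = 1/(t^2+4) pi*exp(-2*Abs(ν))/2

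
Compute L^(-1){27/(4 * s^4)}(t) 9 * t^3/8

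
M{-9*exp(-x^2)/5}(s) -9*gamma(s/2)/10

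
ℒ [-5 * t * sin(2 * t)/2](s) -10 * s/(s^2 + 4)^2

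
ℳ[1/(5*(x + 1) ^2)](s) (-pi*s + pi) /(5*sin(pi*s) ) 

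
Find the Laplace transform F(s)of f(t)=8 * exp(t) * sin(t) 8/((s - 1)^2 + 1)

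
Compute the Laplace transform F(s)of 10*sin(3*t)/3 10/(s^2+9)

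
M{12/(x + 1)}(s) 12*pi*csc(pi*s)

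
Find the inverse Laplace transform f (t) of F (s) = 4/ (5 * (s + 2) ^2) 4 * t * exp (-2 * t) /5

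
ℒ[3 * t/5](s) 3/(5 * s^2)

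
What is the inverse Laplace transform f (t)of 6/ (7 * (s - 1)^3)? 3 * t^2 * exp (t)/7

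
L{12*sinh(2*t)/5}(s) 24/(5*(s^2 - 4))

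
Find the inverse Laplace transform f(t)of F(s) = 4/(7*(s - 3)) 4*exp(3*t)/7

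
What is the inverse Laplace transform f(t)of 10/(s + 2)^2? 10*t*exp(-2*t)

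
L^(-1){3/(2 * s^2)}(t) 3 * t/2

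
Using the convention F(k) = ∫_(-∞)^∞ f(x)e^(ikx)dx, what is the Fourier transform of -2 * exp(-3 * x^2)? -2 * sqrt(3) * sqrt(pi) * exp(-k^2/12)/3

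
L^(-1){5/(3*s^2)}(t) 5*t/3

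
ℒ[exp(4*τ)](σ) 1/(σ - 4)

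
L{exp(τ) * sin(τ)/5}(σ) 1/(5 * ((σ - 1)^2 + 1))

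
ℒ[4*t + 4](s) 4/s^2 + 4/s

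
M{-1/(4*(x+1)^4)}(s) pi*(s - 3)*(s - 2)*(s - 1)/(24*sin(pi*s))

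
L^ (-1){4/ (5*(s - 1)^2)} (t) 4*t*exp (t)/5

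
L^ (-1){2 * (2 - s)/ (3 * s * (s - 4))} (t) -2 * exp (2 * t) * cosh (2 * t)/3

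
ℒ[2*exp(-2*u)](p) 2/(p+2) 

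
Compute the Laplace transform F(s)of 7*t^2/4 7/(2*s^3)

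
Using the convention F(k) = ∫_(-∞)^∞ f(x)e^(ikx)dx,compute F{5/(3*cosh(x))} 5*pi/(3*cosh(pi*k/2))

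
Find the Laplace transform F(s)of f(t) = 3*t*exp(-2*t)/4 3/(4*(s + 2)^2)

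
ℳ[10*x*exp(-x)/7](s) 10*gamma(s + 1)/7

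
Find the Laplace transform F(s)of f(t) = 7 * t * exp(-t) 7/(s + 1)^2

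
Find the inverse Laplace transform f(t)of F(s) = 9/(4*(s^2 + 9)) 3*sin(3*t)/4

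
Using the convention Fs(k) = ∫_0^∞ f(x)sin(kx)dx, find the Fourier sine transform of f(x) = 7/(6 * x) 7 * pi/12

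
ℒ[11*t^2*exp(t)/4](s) 11/(2*(s - 1)^3)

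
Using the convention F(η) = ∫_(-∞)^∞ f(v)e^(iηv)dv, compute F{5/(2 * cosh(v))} 5 * pi/(2 * cosh(pi * η/2))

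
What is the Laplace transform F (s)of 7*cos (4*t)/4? 7*s/ (4*(s^2 + 16))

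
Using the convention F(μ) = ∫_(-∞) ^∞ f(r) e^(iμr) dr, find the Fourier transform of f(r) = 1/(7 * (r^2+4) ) pi * exp(-2 * Abs(μ) ) /14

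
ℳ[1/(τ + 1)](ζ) pi*csc(pi*ζ)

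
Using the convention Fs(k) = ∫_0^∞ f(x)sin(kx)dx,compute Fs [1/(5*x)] pi/10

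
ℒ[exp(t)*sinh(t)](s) 1/(s*(s - 2))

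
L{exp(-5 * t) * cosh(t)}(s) (s + 5)/((s + 5)^2 - 1)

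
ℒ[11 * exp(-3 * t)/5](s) 11/(5 * (s + 3))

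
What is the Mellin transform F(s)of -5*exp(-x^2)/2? -5*gamma(s/2)/4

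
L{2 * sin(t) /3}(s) 2/(3 * (s^2 + 1) ) 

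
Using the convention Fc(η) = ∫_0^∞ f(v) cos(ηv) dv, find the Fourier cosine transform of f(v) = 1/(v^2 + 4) pi*exp(-2*η) /4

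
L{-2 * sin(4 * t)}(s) -8/(s^2 + 16)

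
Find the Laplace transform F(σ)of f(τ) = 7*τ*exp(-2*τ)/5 7/(5*(σ + 2)^2)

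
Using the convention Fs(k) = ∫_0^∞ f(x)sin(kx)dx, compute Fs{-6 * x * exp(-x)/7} -12 * k/(7 * (k^2 + 1)^2)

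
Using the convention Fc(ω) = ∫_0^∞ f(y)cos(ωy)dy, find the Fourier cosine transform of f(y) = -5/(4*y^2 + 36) -5*pi*exp(-3*ω)/24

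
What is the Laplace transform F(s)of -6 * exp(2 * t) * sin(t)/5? -6/(5 * (s - 2)^2+5)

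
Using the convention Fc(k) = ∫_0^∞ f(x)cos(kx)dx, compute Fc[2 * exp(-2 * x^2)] sqrt(2) * sqrt(pi) * exp(-k^2/8)/2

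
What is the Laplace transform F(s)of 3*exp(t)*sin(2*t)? 6/((s - 1)^2 + 4)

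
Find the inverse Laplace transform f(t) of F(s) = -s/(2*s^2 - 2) -cosh(t) /2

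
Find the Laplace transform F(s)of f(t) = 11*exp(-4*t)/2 11/(2*(s + 4))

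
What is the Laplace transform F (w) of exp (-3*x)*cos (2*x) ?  (w + 3) / ( (w + 3) ^2 + 4) 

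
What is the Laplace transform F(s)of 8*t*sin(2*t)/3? 32*s/(3*(s^2+4)^2)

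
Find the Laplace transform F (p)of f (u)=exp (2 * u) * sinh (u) 1/ ( (p - 2)^2-1)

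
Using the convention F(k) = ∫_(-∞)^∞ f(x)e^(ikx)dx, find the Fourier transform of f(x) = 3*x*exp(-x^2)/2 3*I*sqrt(pi)*k*exp(-k^2/4)/4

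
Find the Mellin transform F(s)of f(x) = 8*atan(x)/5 -4*pi*sec(pi*s/2)/(5*s)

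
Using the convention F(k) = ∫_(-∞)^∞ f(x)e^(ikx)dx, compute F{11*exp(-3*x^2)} 11*sqrt(3)*sqrt(pi)*exp(-k^2/12)/3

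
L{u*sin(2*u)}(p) 4*p/(p^2 + 4)^2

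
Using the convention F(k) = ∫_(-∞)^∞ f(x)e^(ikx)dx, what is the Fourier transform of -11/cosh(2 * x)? -11 * pi/(2 * cosh(pi * k/4))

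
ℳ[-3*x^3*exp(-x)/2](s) -3*gamma(s + 3)/2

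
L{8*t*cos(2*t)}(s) 8*(s^2-4)/(s^2 + 4)^2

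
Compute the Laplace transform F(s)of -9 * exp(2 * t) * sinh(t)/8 -9/(8 * (s - 2)^2 - 8)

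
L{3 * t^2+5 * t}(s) 5/s^2+6/s^3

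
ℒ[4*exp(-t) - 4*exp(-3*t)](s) 4/(s + 1) - 4/(s + 3)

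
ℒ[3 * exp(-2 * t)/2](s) 3/(2 * (s + 2))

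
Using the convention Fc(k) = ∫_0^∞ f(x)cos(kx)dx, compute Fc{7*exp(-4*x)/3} 28/(3*(k^2 + 16))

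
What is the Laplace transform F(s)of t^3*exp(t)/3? 2/(s - 1)^4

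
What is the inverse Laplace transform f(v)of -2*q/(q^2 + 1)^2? -v*sin(v)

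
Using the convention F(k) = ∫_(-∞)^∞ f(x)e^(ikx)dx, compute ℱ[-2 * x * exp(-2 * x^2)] -sqrt(2) * I * sqrt(pi) * k * exp(-k^2/8)/4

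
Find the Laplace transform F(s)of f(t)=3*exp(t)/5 3/(5*(s - 1))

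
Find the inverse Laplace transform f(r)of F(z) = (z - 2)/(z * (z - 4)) exp(2 * r) * cosh(2 * r)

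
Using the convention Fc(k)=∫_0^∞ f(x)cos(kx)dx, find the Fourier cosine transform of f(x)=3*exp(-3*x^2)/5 sqrt(3)*sqrt(pi)*exp(-k^2/12)/10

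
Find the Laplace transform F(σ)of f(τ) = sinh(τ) 1/(σ^2 - 1)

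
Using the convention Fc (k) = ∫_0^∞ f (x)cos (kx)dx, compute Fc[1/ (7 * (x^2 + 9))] pi * exp (-3 * k)/42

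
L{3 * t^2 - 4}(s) 6/s^3 - 4/s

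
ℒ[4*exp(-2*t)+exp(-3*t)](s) 1/(s+3)+4/(s+2)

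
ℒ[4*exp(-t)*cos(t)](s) 4*(s + 1)/((s + 1)^2 + 1)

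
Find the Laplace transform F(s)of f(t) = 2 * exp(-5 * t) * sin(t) 2/((s + 5)^2 + 1)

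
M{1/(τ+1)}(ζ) pi*csc(pi*ζ)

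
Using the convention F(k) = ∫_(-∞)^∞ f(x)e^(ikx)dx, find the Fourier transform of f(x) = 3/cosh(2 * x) 3 * pi/(2 * cosh(pi * k/4))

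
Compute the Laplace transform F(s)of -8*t -8/s^2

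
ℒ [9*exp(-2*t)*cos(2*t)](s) 9*(s + 2)/((s + 2)^2 + 4)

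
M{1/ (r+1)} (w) pi * csc (pi * w)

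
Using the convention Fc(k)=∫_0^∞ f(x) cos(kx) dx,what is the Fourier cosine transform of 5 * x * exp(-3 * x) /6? 5 * (9 - k^2) /(6 * (k^2 + 9) ^2) 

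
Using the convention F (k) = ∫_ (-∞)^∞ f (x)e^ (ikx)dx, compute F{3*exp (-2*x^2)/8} 3*sqrt (2)*sqrt (pi)*exp (-k^2/8)/16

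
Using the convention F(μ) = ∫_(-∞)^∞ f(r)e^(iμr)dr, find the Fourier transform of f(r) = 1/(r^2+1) pi * exp(-Abs(μ))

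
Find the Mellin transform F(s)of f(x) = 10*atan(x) -5*pi*sec(pi*s/2)/s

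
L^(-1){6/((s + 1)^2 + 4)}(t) 3*exp(-t)*sin(2*t)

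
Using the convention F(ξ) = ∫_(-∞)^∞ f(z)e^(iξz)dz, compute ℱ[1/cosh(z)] pi/cosh(pi * ξ/2)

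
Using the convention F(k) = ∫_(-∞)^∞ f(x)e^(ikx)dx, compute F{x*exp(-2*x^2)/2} sqrt(2)*I*sqrt(pi)*k*exp(-k^2/8)/16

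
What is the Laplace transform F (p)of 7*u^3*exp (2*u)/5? 42/ (5*(p - 2)^4)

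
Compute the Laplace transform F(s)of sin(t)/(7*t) atan(1/s)/7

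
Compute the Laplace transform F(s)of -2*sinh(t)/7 -2/(7*s^2 - 7)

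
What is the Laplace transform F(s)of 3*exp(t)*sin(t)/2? 3/(2*((s - 1)^2 + 1))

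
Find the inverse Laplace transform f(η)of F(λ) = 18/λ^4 3 * η^3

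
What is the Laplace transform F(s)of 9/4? 9/(4*s)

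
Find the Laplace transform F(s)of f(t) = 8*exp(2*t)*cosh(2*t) 8*(s - 2)/(s*(s - 4))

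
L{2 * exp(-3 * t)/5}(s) 2/(5 * (s + 3))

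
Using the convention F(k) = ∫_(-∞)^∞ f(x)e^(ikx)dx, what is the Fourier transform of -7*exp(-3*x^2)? -7*sqrt(3)*sqrt(pi)*exp(-k^2/12)/3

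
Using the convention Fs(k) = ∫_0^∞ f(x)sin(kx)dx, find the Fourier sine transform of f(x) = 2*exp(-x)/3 2*k/(3*(k^2 + 1))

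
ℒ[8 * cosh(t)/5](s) 8 * s/(5 * (s^2 - 1))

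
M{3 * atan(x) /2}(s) -3 * pi * sec(pi * s/2) /(4 * s) 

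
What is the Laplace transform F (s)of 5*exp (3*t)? 5/ (s - 3)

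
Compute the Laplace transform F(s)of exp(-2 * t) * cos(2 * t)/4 (s+2)/(4 * ((s+2)^2+4))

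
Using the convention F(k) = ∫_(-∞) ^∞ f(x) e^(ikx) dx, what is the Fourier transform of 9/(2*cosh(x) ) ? 9*pi/(2*cosh(pi*k/2) ) 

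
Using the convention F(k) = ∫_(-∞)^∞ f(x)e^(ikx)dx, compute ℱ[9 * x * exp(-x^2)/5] 9 * I * sqrt(pi) * k * exp(-k^2/4)/10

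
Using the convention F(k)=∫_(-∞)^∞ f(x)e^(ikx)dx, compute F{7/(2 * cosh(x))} 7 * pi/(2 * cosh(pi * k/2))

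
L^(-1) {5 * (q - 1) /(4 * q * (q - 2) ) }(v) 5 * exp(v) * cosh(v) /4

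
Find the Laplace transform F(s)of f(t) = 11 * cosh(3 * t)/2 11 * s/(2 * (s^2 - 9))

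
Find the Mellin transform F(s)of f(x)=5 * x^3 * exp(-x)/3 5 * gamma(s + 3)/3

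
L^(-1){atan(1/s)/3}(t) sin(t)/(3 * t)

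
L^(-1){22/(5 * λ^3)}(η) 11 * η^2/5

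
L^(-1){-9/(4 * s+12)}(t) -9 * exp(-3 * t)/4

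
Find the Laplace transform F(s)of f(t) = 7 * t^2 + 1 14/s^3 + 1/s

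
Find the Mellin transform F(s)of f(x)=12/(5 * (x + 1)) 12 * pi * csc(pi * s)/5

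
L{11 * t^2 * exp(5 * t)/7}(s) 22/(7 * (s - 5)^3)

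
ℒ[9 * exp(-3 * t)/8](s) 9/(8 * (s + 3))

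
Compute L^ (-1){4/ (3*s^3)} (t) 2*t^2/3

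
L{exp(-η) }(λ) 1/(λ + 1) 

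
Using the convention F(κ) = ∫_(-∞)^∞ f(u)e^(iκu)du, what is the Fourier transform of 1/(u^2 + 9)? pi*exp(-3*Abs(κ))/3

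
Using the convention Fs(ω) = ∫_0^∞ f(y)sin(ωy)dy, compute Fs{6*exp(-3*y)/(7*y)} 6*atan(ω/3)/7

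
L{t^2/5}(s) 2/(5 * s^3)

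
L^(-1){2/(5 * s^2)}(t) 2 * t/5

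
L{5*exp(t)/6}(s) 5/(6*(s - 1))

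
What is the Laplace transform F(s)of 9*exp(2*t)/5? 9/(5*(s - 2))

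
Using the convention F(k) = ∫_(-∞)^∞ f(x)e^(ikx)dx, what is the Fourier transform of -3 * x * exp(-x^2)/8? -3 * I * sqrt(pi) * k * exp(-k^2/4)/16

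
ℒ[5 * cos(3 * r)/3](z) 5 * z/(3 * (z^2 + 9))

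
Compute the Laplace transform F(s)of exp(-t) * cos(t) (s + 1)/((s + 1)^2 + 1)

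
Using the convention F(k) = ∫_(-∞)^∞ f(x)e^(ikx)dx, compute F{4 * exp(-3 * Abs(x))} 24/(k^2+9)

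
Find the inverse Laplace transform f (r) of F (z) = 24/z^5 r^4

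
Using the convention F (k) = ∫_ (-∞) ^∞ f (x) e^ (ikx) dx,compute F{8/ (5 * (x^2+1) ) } 8 * pi * exp (-Abs (k) ) /5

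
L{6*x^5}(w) 720/w^6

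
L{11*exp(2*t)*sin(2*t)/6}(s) 11/(3*((s - 2)^2+4))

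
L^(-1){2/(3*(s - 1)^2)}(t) 2*t*exp(t)/3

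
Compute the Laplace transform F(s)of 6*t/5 6/(5*s^2)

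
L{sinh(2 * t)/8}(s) 1/(4 * (s^2 - 4))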